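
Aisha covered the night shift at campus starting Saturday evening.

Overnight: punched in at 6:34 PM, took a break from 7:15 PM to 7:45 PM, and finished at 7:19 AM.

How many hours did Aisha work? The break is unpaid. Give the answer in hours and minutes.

Overnight: 6:34 PM → midnight = 5 h 26 min; midnight → 7:19 AM = 7 h 19 min; span 12 h 45 min; less 30 min break → 12 h 15 min

12 h 15 min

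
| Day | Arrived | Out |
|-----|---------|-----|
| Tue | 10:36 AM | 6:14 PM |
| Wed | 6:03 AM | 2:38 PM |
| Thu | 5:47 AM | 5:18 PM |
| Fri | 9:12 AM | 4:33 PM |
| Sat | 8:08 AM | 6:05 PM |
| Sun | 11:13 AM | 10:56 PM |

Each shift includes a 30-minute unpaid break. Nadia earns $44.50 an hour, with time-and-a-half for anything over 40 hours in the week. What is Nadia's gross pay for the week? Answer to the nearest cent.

Tue: 10:36 AM–6:14 PM = 7 h 38 min; less 30 min break → 7 h 8 min
Wed: 6:03 AM–2:38 PM = 8 h 35 min; less 30 min break → 8 h 5 min
Thu: 5:47 AM–5:18 PM = 11 h 31 min; less 30 min break → 11 h 1 min
Fri: 9:12 AM–4:33 PM = 7 h 21 min; less 30 min break → 6 h 51 min
Sat: 8:08 AM–6:05 PM = 9 h 57 min; less 30 min break → 9 h 27 min
Sun: 11:13 AM–10:56 PM = 11 h 43 min; less 30 min break → 11 h 13 min
Total worked: 53 h 45 min = 3225 min.
Regular 40 h 0 min = 2400 min at $44.50/h; overtime 13 h 45 min = 825 min at $66.75/h.
Pay = (2400 × $44.50 + 825 × $66.75) ÷ 60 = $2697.81.

$2697.81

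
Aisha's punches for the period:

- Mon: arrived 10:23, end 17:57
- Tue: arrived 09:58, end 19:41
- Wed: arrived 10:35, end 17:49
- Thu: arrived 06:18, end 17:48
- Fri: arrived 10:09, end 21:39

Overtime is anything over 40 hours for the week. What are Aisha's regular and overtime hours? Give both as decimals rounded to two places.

Regular 40.00 hours, overtime 7.52 hours

Mon: 10:23–17:57 = 7 h 34 min
Tue: 09:58–19:41 = 9 h 43 min
Wed: 10:35–17:49 = 7 h 14 min
Thu: 06:18–17:48 = 11 h 30 min
Fri: 10:09–21:39 = 11 h 30 min
Total worked: 47 h 31 min = 47.52 h.
Threshold 40 h → overtime 7 h 31 min, regular 40 h 0 min.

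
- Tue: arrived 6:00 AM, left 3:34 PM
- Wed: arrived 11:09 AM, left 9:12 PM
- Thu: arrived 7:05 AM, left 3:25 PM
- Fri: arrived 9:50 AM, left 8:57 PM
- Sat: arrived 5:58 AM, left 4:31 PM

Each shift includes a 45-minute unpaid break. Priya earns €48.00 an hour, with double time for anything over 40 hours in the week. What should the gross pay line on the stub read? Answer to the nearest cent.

Tue: 6:00 AM–3:34 PM = 9 h 34 min; less 45 min break → 8 h 49 min
Wed: 11:09 AM–9:12 PM = 10 h 3 min; less 45 min break → 9 h 18 min
Thu: 7:05 AM–3:25 PM = 8 h 20 min; less 45 min break → 7 h 35 min
Fri: 9:50 AM–8:57 PM = 11 h 7 min; less 45 min break → 10 h 22 min
Sat: 5:58 AM–4:31 PM = 10 h 33 min; less 45 min break → 9 h 48 min
Total worked: 45 h 52 min = 2752 min.
Regular 40 h 0 min = 2400 min at €48.00/h; overtime 5 h 52 min = 352 min at €96.00/h.
Pay = (2400 × €48.00 + 352 × €96.00) ÷ 60 = €2483.20.

€2483.20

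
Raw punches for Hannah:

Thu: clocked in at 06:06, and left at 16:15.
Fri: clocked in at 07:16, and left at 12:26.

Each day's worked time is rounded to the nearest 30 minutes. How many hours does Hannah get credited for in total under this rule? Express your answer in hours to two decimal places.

15.00 hours

Thu: 06:06–16:15 = 10 h 9 min → rounds to 10 h 0 min
Fri: 07:16–12:26 = 5 h 10 min → rounds to 5 h 0 min
Total credited: 15 h 0 min.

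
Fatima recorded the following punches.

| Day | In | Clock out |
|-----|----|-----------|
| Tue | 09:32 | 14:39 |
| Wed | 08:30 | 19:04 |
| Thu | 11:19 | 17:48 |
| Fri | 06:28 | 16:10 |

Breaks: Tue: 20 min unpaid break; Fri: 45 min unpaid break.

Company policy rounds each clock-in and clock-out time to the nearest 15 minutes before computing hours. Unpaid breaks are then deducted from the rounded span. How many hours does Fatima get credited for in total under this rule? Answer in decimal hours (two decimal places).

Tue: in 09:32→09:30, out 14:39→14:45; 5 h 15 min − 20 min = 4 h 55 min
Wed: in 08:30→08:30, out 19:04→19:00; 10 h 30 min
Thu: in 11:19→11:15, out 17:48→17:45; 6 h 30 min
Fri: in 06:28→06:30, out 16:10→16:15; 9 h 45 min − 45 min = 9 h 0 min
Total credited: 30 h 55 min.

30.92 hours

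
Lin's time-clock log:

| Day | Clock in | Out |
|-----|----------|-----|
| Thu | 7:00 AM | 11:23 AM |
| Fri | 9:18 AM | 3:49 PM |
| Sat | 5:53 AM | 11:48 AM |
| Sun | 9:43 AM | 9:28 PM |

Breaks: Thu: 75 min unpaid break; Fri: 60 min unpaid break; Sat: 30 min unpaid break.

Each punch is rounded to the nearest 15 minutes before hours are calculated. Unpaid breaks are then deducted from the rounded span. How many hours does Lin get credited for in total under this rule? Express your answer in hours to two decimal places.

Thu: in 7:00 AM→7:00 AM, out 11:23 AM→11:30 AM; 4 h 30 min − 75 min = 3 h 15 min
Fri: in 9:18 AM→9:15 AM, out 3:49 PM→3:45 PM; 6 h 30 min − 60 min = 5 h 30 min
Sat: in 5:53 AM→6:00 AM, out 11:48 AM→11:45 AM; 5 h 45 min − 30 min = 5 h 15 min
Sun: in 9:43 AM→9:45 AM, out 9:28 PM→9:30 PM; 11 h 45 min
Total credited: 25 h 45 min.

25.75 hours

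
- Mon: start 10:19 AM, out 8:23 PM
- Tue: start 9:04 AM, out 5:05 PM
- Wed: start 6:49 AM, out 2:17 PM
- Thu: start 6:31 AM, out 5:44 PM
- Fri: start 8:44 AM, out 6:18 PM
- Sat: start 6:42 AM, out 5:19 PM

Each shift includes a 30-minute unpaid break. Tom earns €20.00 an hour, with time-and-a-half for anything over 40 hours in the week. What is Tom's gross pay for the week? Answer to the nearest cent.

€1218.50

Mon: 10:19 AM–8:23 PM = 10 h 4 min; less 30 min break → 9 h 34 min
Tue: 9:04 AM–5:05 PM = 8 h 1 min; less 30 min break → 7 h 31 min
Wed: 6:49 AM–2:17 PM = 7 h 28 min; less 30 min break → 6 h 58 min
Thu: 6:31 AM–5:44 PM = 11 h 13 min; less 30 min break → 10 h 43 min
Fri: 8:44 AM–6:18 PM = 9 h 34 min; less 30 min break → 9 h 4 min
Sat: 6:42 AM–5:19 PM = 10 h 37 min; less 30 min break → 10 h 7 min
Total worked: 53 h 57 min = 3237 min.
Regular 40 h 0 min = 2400 min at €20.00/h; overtime 13 h 57 min = 837 min at €30.00/h.
Pay = (2400 × €20.00 + 837 × €30.00) ÷ 60 = €1218.50.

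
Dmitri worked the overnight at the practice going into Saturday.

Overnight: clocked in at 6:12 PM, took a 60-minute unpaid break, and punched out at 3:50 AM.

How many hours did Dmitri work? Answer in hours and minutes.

8 h 38 min

Overnight: 6:12 PM → midnight = 5 h 48 min; midnight → 3:50 AM = 3 h 50 min; span 9 h 38 min; less 60 min break → 8 h 38 min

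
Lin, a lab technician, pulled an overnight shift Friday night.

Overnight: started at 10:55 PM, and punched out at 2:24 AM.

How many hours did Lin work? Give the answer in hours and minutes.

3 h 29 min

Overnight: 10:55 PM → midnight = 1 h 5 min; midnight → 2:24 AM = 2 h 24 min; span 3 h 29 min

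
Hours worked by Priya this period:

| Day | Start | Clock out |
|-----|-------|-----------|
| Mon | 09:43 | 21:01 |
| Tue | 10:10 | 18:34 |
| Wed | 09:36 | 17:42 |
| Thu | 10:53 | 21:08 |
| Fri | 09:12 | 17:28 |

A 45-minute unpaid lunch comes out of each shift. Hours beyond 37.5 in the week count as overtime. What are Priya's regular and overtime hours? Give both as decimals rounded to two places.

Regular 37.50 hours, overtime 5.07 hours

Mon: 09:43–21:01 = 11 h 18 min; less 45 min break → 10 h 33 min
Tue: 10:10–18:34 = 8 h 24 min; less 45 min break → 7 h 39 min
Wed: 09:36–17:42 = 8 h 6 min; less 45 min break → 7 h 21 min
Thu: 10:53–21:08 = 10 h 15 min; less 45 min break → 9 h 30 min
Fri: 09:12–17:28 = 8 h 16 min; less 45 min break → 7 h 31 min
Total worked: 42 h 34 min = 42.57 h.
Threshold 37.5 h → overtime 5 h 4 min, regular 37 h 30 min.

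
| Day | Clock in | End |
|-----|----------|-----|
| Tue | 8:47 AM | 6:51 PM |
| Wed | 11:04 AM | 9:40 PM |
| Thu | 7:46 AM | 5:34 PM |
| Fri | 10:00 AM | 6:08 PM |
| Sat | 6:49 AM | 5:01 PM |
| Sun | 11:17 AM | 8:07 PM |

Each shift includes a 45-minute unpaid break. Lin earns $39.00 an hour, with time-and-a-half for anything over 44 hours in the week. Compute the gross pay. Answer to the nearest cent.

$2250.30

Tue: 8:47 AM–6:51 PM = 10 h 4 min; less 45 min break → 9 h 19 min
Wed: 11:04 AM–9:40 PM = 10 h 36 min; less 45 min break → 9 h 51 min
Thu: 7:46 AM–5:34 PM = 9 h 48 min; less 45 min break → 9 h 3 min
Fri: 10:00 AM–6:08 PM = 8 h 8 min; less 45 min break → 7 h 23 min
Sat: 6:49 AM–5:01 PM = 10 h 12 min; less 45 min break → 9 h 27 min
Sun: 11:17 AM–8:07 PM = 8 h 50 min; less 45 min break → 8 h 5 min
Total worked: 53 h 8 min = 3188 min.
Regular 44 h 0 min = 2640 min at $39.00/h; overtime 9 h 8 min = 548 min at $58.50/h.
Pay = (2640 × $39.00 + 548 × $58.50) ÷ 60 = $2250.30.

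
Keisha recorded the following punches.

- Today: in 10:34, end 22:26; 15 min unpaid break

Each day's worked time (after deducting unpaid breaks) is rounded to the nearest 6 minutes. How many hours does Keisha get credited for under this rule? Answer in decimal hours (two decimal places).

11.60 hours

Today: 10:34–22:26 = 11 h 52 min − 15 min = 11 h 37 min → rounds to 11 h 36 min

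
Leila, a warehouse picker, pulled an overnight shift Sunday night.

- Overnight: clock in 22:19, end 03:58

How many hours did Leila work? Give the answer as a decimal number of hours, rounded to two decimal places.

5.65 hours

Overnight: 22:19 → midnight = 1 h 41 min; midnight → 03:58 = 3 h 58 min; span 5 h 39 min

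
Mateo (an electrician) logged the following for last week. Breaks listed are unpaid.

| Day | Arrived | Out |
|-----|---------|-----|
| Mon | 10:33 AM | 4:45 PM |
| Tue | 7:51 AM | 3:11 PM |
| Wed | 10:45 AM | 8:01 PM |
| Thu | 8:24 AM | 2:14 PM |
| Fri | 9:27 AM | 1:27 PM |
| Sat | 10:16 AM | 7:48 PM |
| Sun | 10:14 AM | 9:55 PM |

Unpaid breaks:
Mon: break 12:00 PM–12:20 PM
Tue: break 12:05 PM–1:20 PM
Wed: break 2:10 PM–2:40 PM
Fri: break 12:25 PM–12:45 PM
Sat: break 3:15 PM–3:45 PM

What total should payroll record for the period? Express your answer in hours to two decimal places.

Mon: 10:33 AM–4:45 PM = 6 h 12 min; less 20 min break → 5 h 52 min
Tue: 7:51 AM–3:11 PM = 7 h 20 min; less 75 min break → 6 h 5 min
Wed: 10:45 AM–8:01 PM = 9 h 16 min; less 30 min break → 8 h 46 min
Thu: 8:24 AM–2:14 PM = 5 h 50 min
Fri: 9:27 AM–1:27 PM = 4 h 0 min; less 20 min break → 3 h 40 min
Sat: 10:16 AM–7:48 PM = 9 h 32 min; less 30 min break → 9 h 2 min
Sun: 10:14 AM–9:55 PM = 11 h 41 min
Total: 5 h 52 min + 6 h 5 min + 8 h 46 min + 5 h 50 min + 3 h 40 min + 9 h 2 min + 11 h 41 min = 50 h 56 min.

50.93 hours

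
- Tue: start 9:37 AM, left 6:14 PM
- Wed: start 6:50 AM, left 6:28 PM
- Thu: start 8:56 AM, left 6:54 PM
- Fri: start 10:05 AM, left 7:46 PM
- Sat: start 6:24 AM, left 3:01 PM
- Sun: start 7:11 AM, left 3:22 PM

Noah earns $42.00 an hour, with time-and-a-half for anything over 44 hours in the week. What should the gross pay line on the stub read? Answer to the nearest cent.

$2648.10

Tue: 9:37 AM–6:14 PM = 8 h 37 min
Wed: 6:50 AM–6:28 PM = 11 h 38 min
Thu: 8:56 AM–6:54 PM = 9 h 58 min
Fri: 10:05 AM–7:46 PM = 9 h 41 min
Sat: 6:24 AM–3:01 PM = 8 h 37 min
Sun: 7:11 AM–3:22 PM = 8 h 11 min
Total worked: 56 h 42 min = 3402 min.
Regular 44 h 0 min = 2640 min at $42.00/h; overtime 12 h 42 min = 762 min at $63.00/h.
Pay = (2640 × $42.00 + 762 × $63.00) ÷ 60 = $2648.10.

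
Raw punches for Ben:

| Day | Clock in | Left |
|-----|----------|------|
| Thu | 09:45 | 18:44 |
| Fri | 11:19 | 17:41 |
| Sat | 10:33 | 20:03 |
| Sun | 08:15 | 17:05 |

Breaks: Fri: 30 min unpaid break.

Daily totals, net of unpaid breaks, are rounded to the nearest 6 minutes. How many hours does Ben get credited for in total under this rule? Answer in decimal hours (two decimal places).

33.20 hours

Thu: 09:45–18:44 = 8 h 59 min → rounds to 9 h 0 min
Fri: 11:19–17:41 = 6 h 22 min − 30 min = 5 h 52 min → rounds to 5 h 54 min
Sat: 10:33–20:03 = 9 h 30 min → rounds to 9 h 30 min
Sun: 08:15–17:05 = 8 h 50 min → rounds to 8 h 48 min
Total credited: 33 h 12 min.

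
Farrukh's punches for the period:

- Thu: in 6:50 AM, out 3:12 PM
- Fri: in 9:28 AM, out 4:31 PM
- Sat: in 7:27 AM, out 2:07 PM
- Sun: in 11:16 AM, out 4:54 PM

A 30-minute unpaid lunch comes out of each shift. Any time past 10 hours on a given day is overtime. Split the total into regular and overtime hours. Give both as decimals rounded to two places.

Regular 25.72 hours, overtime 0.00 hours

Thu: 6:50 AM–3:12 PM = 8 h 22 min; less 30 min break → 7 h 52 min
Fri: 9:28 AM–4:31 PM = 7 h 3 min; less 30 min break → 6 h 33 min
Sat: 7:27 AM–2:07 PM = 6 h 40 min; less 30 min break → 6 h 10 min
Sun: 11:16 AM–4:54 PM = 5 h 38 min; less 30 min break → 5 h 8 min
Thu reg 7 h 52 min / OT 0 h 0 min; Fri reg 6 h 33 min / OT 0 h 0 min; Sat reg 6 h 10 min / OT 0 h 0 min; Sun reg 5 h 8 min / OT 0 h 0 min.
Totals: regular 25 h 43 min, overtime 0 h 0 min.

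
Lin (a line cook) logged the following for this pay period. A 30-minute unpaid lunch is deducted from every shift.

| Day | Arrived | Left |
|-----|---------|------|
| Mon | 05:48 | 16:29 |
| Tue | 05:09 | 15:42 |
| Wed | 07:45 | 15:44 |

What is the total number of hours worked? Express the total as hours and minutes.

Mon: 05:48–16:29 = 10 h 41 min; less 30 min break → 10 h 11 min
Tue: 05:09–15:42 = 10 h 33 min; less 30 min break → 10 h 3 min
Wed: 07:45–15:44 = 7 h 59 min; less 30 min break → 7 h 29 min
Total: 10 h 11 min + 10 h 3 min + 7 h 29 min = 27 h 43 min.

27 h 43 min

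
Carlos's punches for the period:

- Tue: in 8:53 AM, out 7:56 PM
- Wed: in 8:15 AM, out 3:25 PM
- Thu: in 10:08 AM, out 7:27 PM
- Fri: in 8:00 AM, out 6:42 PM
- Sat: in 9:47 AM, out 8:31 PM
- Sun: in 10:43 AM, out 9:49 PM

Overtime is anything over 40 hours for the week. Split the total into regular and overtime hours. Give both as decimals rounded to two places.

Regular 40.00 hours, overtime 20.07 hours

Tue: 8:53 AM–7:56 PM = 11 h 3 min
Wed: 8:15 AM–3:25 PM = 7 h 10 min
Thu: 10:08 AM–7:27 PM = 9 h 19 min
Fri: 8:00 AM–6:42 PM = 10 h 42 min
Sat: 9:47 AM–8:31 PM = 10 h 44 min
Sun: 10:43 AM–9:49 PM = 11 h 6 min
Total worked: 60 h 4 min = 60.07 h.
Threshold 40 h → overtime 20 h 4 min, regular 40 h 0 min.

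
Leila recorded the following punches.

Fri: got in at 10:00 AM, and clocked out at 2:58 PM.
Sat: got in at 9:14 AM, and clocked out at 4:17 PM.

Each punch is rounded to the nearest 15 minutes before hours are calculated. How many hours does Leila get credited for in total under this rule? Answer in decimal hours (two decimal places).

Fri: in 10:00 AM→10:00 AM, out 2:58 PM→3:00 PM; 5 h 0 min
Sat: in 9:14 AM→9:15 AM, out 4:17 PM→4:15 PM; 7 h 0 min
Total credited: 12 h 0 min.

12.00 hours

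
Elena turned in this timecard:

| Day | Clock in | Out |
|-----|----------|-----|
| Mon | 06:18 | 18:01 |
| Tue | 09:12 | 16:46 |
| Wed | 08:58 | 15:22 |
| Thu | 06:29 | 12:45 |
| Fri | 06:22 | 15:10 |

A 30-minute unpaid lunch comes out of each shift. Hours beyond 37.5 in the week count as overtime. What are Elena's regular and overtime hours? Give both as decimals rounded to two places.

Mon: 06:18–18:01 = 11 h 43 min; less 30 min break → 11 h 13 min
Tue: 09:12–16:46 = 7 h 34 min; less 30 min break → 7 h 4 min
Wed: 08:58–15:22 = 6 h 24 min; less 30 min break → 5 h 54 min
Thu: 06:29–12:45 = 6 h 16 min; less 30 min break → 5 h 46 min
Fri: 06:22–15:10 = 8 h 48 min; less 30 min break → 8 h 18 min
Total worked: 38 h 15 min = 38.25 h.
Threshold 37.5 h → overtime 0 h 45 min, regular 37 h 30 min.

Regular 37.50 hours, overtime 0.75 hours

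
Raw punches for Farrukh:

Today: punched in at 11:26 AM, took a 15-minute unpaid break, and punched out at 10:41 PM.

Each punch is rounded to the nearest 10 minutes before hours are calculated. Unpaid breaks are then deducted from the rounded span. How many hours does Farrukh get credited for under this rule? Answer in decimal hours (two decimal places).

10.92 hours

Today: in 11:26 AM→11:30 AM, out 10:41 PM→10:40 PM; 11 h 10 min − 15 min = 10 h 55 min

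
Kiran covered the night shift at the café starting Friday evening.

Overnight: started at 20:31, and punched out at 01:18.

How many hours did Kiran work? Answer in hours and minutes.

4 h 47 min

Overnight: 20:31 → midnight = 3 h 29 min; midnight → 01:18 = 1 h 18 min; span 4 h 47 min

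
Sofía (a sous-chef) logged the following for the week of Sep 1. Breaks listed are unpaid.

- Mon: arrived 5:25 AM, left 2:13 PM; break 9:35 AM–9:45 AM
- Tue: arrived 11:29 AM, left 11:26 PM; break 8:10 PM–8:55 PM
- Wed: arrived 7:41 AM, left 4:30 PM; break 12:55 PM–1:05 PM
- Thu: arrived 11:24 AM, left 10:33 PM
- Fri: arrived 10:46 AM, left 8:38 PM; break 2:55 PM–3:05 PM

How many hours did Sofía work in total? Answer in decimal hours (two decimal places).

Mon: 5:25 AM–2:13 PM = 8 h 48 min; less 10 min break → 8 h 38 min
Tue: 11:29 AM–11:26 PM = 11 h 57 min; less 45 min break → 11 h 12 min
Wed: 7:41 AM–4:30 PM = 8 h 49 min; less 10 min break → 8 h 39 min
Thu: 11:24 AM–10:33 PM = 11 h 9 min
Fri: 10:46 AM–8:38 PM = 9 h 52 min; less 10 min break → 9 h 42 min
Total: 8 h 38 min + 11 h 12 min + 8 h 39 min + 11 h 9 min + 9 h 42 min = 49 h 20 min.

49.33 hours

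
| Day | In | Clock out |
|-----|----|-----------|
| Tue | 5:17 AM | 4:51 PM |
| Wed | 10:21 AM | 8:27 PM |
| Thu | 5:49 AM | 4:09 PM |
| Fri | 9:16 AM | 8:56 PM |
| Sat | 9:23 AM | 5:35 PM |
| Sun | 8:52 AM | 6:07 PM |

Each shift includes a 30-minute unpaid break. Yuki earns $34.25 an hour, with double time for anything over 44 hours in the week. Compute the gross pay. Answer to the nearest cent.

$2473.99

Tue: 5:17 AM–4:51 PM = 11 h 34 min; less 30 min break → 11 h 4 min
Wed: 10:21 AM–8:27 PM = 10 h 6 min; less 30 min break → 9 h 36 min
Thu: 5:49 AM–4:09 PM = 10 h 20 min; less 30 min break → 9 h 50 min
Fri: 9:16 AM–8:56 PM = 11 h 40 min; less 30 min break → 11 h 10 min
Sat: 9:23 AM–5:35 PM = 8 h 12 min; less 30 min break → 7 h 42 min
Sun: 8:52 AM–6:07 PM = 9 h 15 min; less 30 min break → 8 h 45 min
Total worked: 58 h 7 min = 3487 min.
Regular 44 h 0 min = 2640 min at $34.25/h; overtime 14 h 7 min = 847 min at $68.50/h.
Pay = (2640 × $34.25 + 847 × $68.50) ÷ 60 = $2473.99.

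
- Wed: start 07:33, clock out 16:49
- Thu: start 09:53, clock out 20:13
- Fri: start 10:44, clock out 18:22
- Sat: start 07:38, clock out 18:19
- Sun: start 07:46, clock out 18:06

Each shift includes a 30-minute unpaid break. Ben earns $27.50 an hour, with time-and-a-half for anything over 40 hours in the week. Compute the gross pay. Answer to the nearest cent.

Wed: 07:33–16:49 = 9 h 16 min; less 30 min break → 8 h 46 min
Thu: 09:53–20:13 = 10 h 20 min; less 30 min break → 9 h 50 min
Fri: 10:44–18:22 = 7 h 38 min; less 30 min break → 7 h 8 min
Sat: 07:38–18:19 = 10 h 41 min; less 30 min break → 10 h 11 min
Sun: 07:46–18:06 = 10 h 20 min; less 30 min break → 9 h 50 min
Total worked: 45 h 45 min = 2745 min.
Regular 40 h 0 min = 2400 min at $27.50/h; overtime 5 h 45 min = 345 min at $41.25/h.
Pay = (2400 × $27.50 + 345 × $41.25) ÷ 60 = $1337.19.

$1337.19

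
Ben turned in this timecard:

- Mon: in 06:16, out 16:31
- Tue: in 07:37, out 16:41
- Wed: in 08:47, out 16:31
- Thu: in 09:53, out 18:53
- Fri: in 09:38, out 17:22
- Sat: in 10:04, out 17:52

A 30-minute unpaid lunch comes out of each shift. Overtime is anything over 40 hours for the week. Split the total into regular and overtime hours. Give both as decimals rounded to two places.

Mon: 06:16–16:31 = 10 h 15 min; less 30 min break → 9 h 45 min
Tue: 07:37–16:41 = 9 h 4 min; less 30 min break → 8 h 34 min
Wed: 08:47–16:31 = 7 h 44 min; less 30 min break → 7 h 14 min
Thu: 09:53–18:53 = 9 h 0 min; less 30 min break → 8 h 30 min
Fri: 09:38–17:22 = 7 h 44 min; less 30 min break → 7 h 14 min
Sat: 10:04–17:52 = 7 h 48 min; less 30 min break → 7 h 18 min
Total worked: 48 h 35 min = 48.58 h.
Threshold 40 h → overtime 8 h 35 min, regular 40 h 0 min.

Regular 40.00 hours, overtime 8.58 hours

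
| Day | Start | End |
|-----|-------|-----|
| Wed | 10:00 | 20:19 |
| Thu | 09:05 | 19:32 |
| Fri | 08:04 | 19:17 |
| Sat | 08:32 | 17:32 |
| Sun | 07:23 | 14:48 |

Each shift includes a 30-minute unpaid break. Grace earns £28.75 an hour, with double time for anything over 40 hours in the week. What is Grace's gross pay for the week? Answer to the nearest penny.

Wed: 10:00–20:19 = 10 h 19 min; less 30 min break → 9 h 49 min
Thu: 09:05–19:32 = 10 h 27 min; less 30 min break → 9 h 57 min
Fri: 08:04–19:17 = 11 h 13 min; less 30 min break → 10 h 43 min
Sat: 08:32–17:32 = 9 h 0 min; less 30 min break → 8 h 30 min
Sun: 07:23–14:48 = 7 h 25 min; less 30 min break → 6 h 55 min
Total worked: 45 h 54 min = 2754 min.
Regular 40 h 0 min = 2400 min at £28.75/h; overtime 5 h 54 min = 354 min at £57.50/h.
Pay = (2400 × £28.75 + 354 × £57.50) ÷ 60 = £1489.25.

£1489.25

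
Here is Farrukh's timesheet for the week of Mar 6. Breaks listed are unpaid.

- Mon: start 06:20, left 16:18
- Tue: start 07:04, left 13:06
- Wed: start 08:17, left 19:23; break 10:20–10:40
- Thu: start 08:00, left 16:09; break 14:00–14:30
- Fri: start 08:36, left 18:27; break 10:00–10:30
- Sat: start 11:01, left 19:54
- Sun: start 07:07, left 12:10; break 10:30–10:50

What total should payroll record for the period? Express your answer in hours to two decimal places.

57.37 hours

Mon: 06:20–16:18 = 9 h 58 min
Tue: 07:04–13:06 = 6 h 2 min
Wed: 08:17–19:23 = 11 h 6 min; less 20 min break → 10 h 46 min
Thu: 08:00–16:09 = 8 h 9 min; less 30 min break → 7 h 39 min
Fri: 08:36–18:27 = 9 h 51 min; less 30 min break → 9 h 21 min
Sat: 11:01–19:54 = 8 h 53 min
Sun: 07:07–12:10 = 5 h 3 min; less 20 min break → 4 h 43 min
Total: 9 h 58 min + 6 h 2 min + 10 h 46 min + 7 h 39 min + 9 h 21 min + 8 h 53 min + 4 h 43 min = 57 h 22 min.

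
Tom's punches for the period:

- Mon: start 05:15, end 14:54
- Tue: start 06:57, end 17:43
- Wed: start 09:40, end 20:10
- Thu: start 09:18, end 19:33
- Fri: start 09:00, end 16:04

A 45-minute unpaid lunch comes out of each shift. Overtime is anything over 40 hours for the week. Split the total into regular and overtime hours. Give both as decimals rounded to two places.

Mon: 05:15–14:54 = 9 h 39 min; less 45 min break → 8 h 54 min
Tue: 06:57–17:43 = 10 h 46 min; less 45 min break → 10 h 1 min
Wed: 09:40–20:10 = 10 h 30 min; less 45 min break → 9 h 45 min
Thu: 09:18–19:33 = 10 h 15 min; less 45 min break → 9 h 30 min
Fri: 09:00–16:04 = 7 h 4 min; less 45 min break → 6 h 19 min
Total worked: 44 h 29 min = 44.48 h.
Threshold 40 h → overtime 4 h 29 min, regular 40 h 0 min.

Regular 40.00 hours, overtime 4.48 hours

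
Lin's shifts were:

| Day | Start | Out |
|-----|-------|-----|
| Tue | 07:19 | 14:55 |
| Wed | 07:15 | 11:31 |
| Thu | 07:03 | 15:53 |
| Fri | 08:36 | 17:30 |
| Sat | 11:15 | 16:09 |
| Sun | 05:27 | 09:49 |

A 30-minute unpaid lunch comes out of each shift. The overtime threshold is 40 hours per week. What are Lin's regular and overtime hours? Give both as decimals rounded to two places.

Regular 35.87 hours, overtime 0.00 hours

Tue: 07:19–14:55 = 7 h 36 min; less 30 min break → 7 h 6 min
Wed: 07:15–11:31 = 4 h 16 min; less 30 min break → 3 h 46 min
Thu: 07:03–15:53 = 8 h 50 min; less 30 min break → 8 h 20 min
Fri: 08:36–17:30 = 8 h 54 min; less 30 min break → 8 h 24 min
Sat: 11:15–16:09 = 4 h 54 min; less 30 min break → 4 h 24 min
Sun: 05:27–09:49 = 4 h 22 min; less 30 min break → 3 h 52 min
Total worked: 35 h 52 min = 35.87 h.
Threshold 40 h → overtime 0 h 0 min, regular 35 h 52 min.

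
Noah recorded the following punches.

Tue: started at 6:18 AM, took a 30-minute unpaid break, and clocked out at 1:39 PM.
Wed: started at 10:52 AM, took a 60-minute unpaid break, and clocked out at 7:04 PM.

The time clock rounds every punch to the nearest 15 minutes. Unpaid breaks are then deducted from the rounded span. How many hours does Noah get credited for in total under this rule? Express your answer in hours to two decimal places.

Tue: in 6:18 AM→6:15 AM, out 1:39 PM→1:45 PM; 7 h 30 min − 30 min = 7 h 0 min
Wed: in 10:52 AM→10:45 AM, out 7:04 PM→7:00 PM; 8 h 15 min − 60 min = 7 h 15 min
Total credited: 14 h 15 min.

14.25 hours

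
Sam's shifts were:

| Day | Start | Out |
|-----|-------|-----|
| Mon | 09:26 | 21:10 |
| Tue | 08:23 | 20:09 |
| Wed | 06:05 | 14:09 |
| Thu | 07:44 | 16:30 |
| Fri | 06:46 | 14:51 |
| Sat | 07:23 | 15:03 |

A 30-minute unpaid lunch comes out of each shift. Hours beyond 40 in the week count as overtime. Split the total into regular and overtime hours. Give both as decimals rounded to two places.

Regular 40.00 hours, overtime 13.08 hours

Mon: 09:26–21:10 = 11 h 44 min; less 30 min break → 11 h 14 min
Tue: 08:23–20:09 = 11 h 46 min; less 30 min break → 11 h 16 min
Wed: 06:05–14:09 = 8 h 4 min; less 30 min break → 7 h 34 min
Thu: 07:44–16:30 = 8 h 46 min; less 30 min break → 8 h 16 min
Fri: 06:46–14:51 = 8 h 5 min; less 30 min break → 7 h 35 min
Sat: 07:23–15:03 = 7 h 40 min; less 30 min break → 7 h 10 min
Total worked: 53 h 5 min = 53.08 h.
Threshold 40 h → overtime 13 h 5 min, regular 40 h 0 min.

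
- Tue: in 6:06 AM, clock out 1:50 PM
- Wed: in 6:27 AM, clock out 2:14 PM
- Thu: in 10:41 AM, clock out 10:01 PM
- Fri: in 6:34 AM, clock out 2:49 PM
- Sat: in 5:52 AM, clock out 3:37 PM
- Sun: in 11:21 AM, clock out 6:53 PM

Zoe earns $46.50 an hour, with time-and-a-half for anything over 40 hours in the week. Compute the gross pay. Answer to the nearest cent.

$2723.74

Tue: 6:06 AM–1:50 PM = 7 h 44 min
Wed: 6:27 AM–2:14 PM = 7 h 47 min
Thu: 10:41 AM–10:01 PM = 11 h 20 min
Fri: 6:34 AM–2:49 PM = 8 h 15 min
Sat: 5:52 AM–3:37 PM = 9 h 45 min
Sun: 11:21 AM–6:53 PM = 7 h 32 min
Total worked: 52 h 23 min = 3143 min.
Regular 40 h 0 min = 2400 min at $46.50/h; overtime 12 h 23 min = 743 min at $69.75/h.
Pay = (2400 × $46.50 + 743 × $69.75) ÷ 60 = $2723.74.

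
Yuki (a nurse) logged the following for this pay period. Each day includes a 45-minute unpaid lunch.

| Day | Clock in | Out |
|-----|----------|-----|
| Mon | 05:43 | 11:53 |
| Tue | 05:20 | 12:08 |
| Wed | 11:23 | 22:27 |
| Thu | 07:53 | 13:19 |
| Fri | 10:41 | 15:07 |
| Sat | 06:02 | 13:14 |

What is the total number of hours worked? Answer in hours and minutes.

Mon: 05:43–11:53 = 6 h 10 min; less 45 min break → 5 h 25 min
Tue: 05:20–12:08 = 6 h 48 min; less 45 min break → 6 h 3 min
Wed: 11:23–22:27 = 11 h 4 min; less 45 min break → 10 h 19 min
Thu: 07:53–13:19 = 5 h 26 min; less 45 min break → 4 h 41 min
Fri: 10:41–15:07 = 4 h 26 min; less 45 min break → 3 h 41 min
Sat: 06:02–13:14 = 7 h 12 min; less 45 min break → 6 h 27 min
Total: 5 h 25 min + 6 h 3 min + 10 h 19 min + 4 h 41 min + 3 h 41 min + 6 h 27 min = 36 h 36 min.

36 h 36 min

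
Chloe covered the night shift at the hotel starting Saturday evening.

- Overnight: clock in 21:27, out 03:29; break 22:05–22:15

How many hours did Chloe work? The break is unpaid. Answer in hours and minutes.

Overnight: 21:27 → midnight = 2 h 33 min; midnight → 03:29 = 3 h 29 min; span 6 h 2 min; less 10 min break → 5 h 52 min

5 h 52 min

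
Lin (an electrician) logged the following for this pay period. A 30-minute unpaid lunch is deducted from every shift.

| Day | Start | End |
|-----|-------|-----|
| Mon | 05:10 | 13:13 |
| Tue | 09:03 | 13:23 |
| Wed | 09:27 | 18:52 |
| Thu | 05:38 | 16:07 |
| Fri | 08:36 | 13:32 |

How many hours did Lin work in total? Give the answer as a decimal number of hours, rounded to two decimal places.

Mon: 05:10–13:13 = 8 h 3 min; less 30 min break → 7 h 33 min
Tue: 09:03–13:23 = 4 h 20 min; less 30 min break → 3 h 50 min
Wed: 09:27–18:52 = 9 h 25 min; less 30 min break → 8 h 55 min
Thu: 05:38–16:07 = 10 h 29 min; less 30 min break → 9 h 59 min
Fri: 08:36–13:32 = 4 h 56 min; less 30 min break → 4 h 26 min
Total: 7 h 33 min + 3 h 50 min + 8 h 55 min + 9 h 59 min + 4 h 26 min = 34 h 43 min.

34.72 hours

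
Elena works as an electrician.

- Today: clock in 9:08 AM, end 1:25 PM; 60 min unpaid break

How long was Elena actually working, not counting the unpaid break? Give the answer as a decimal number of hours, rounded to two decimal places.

3.28 hours

Today: 9:08 AM–1:25 PM = 4 h 17 min; less 60 min break → 3 h 17 min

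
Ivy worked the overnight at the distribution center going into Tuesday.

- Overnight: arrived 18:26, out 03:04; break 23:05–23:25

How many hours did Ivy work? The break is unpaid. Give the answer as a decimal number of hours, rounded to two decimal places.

Overnight: 18:26 → midnight = 5 h 34 min; midnight → 03:04 = 3 h 4 min; span 8 h 38 min; less 20 min break → 8 h 18 min

8.30 hours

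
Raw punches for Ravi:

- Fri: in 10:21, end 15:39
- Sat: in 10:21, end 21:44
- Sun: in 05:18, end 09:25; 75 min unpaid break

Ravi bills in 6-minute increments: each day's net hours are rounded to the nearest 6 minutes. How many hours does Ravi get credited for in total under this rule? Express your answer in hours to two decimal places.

19.60 hours

Fri: 10:21–15:39 = 5 h 18 min → rounds to 5 h 18 min
Sat: 10:21–21:44 = 11 h 23 min → rounds to 11 h 24 min
Sun: 05:18–09:25 = 4 h 7 min − 75 min = 2 h 52 min → rounds to 2 h 54 min
Total credited: 19 h 36 min.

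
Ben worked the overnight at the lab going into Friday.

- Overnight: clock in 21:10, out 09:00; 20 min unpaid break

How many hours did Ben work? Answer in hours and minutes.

Overnight: 21:10 → midnight = 2 h 50 min; midnight → 09:00 = 9 h 0 min; span 11 h 50 min; less 20 min break → 11 h 30 min

11 h 30 min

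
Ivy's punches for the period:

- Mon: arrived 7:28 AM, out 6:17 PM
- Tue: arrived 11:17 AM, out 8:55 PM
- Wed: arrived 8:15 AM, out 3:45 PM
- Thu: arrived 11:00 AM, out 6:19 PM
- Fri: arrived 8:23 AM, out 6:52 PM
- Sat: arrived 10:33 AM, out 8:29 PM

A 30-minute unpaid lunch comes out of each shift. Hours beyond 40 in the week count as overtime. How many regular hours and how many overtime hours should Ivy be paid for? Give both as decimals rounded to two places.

Mon: 7:28 AM–6:17 PM = 10 h 49 min; less 30 min break → 10 h 19 min
Tue: 11:17 AM–8:55 PM = 9 h 38 min; less 30 min break → 9 h 8 min
Wed: 8:15 AM–3:45 PM = 7 h 30 min; less 30 min break → 7 h 0 min
Thu: 11:00 AM–6:19 PM = 7 h 19 min; less 30 min break → 6 h 49 min
Fri: 8:23 AM–6:52 PM = 10 h 29 min; less 30 min break → 9 h 59 min
Sat: 10:33 AM–8:29 PM = 9 h 56 min; less 30 min break → 9 h 26 min
Total worked: 52 h 41 min = 52.68 h.
Threshold 40 h → overtime 12 h 41 min, regular 40 h 0 min.

Regular 40.00 hours, overtime 12.68 hours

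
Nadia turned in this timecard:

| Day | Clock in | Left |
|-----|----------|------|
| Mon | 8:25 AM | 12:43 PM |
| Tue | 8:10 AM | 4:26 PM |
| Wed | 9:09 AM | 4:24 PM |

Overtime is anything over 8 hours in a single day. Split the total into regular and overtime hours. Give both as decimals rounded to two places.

Regular 19.55 hours, overtime 0.27 hours

Mon: 8:25 AM–12:43 PM = 4 h 18 min
Tue: 8:10 AM–4:26 PM = 8 h 16 min
Wed: 9:09 AM–4:24 PM = 7 h 15 min
Mon reg 4 h 18 min / OT 0 h 0 min; Tue reg 8 h 0 min / OT 0 h 16 min; Wed reg 7 h 15 min / OT 0 h 0 min.
Totals: regular 19 h 33 min, overtime 0 h 16 min.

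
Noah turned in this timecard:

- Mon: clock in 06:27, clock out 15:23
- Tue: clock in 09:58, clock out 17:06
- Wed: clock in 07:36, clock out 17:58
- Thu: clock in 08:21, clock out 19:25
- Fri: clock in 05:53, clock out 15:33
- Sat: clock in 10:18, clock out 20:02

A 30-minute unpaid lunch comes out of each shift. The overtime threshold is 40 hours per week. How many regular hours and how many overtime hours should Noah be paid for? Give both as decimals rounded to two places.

Mon: 06:27–15:23 = 8 h 56 min; less 30 min break → 8 h 26 min
Tue: 09:58–17:06 = 7 h 8 min; less 30 min break → 6 h 38 min
Wed: 07:36–17:58 = 10 h 22 min; less 30 min break → 9 h 52 min
Thu: 08:21–19:25 = 11 h 4 min; less 30 min break → 10 h 34 min
Fri: 05:53–15:33 = 9 h 40 min; less 30 min break → 9 h 10 min
Sat: 10:18–20:02 = 9 h 44 min; less 30 min break → 9 h 14 min
Total worked: 53 h 54 min = 53.90 h.
Threshold 40 h → overtime 13 h 54 min, regular 40 h 0 min.

Regular 40.00 hours, overtime 13.90 hours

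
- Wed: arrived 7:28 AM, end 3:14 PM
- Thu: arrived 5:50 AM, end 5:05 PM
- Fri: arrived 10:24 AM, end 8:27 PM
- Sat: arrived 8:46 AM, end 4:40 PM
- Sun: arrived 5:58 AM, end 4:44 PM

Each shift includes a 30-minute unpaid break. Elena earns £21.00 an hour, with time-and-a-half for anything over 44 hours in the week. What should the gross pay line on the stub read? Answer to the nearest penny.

Wed: 7:28 AM–3:14 PM = 7 h 46 min; less 30 min break → 7 h 16 min
Thu: 5:50 AM–5:05 PM = 11 h 15 min; less 30 min break → 10 h 45 min
Fri: 10:24 AM–8:27 PM = 10 h 3 min; less 30 min break → 9 h 33 min
Sat: 8:46 AM–4:40 PM = 7 h 54 min; less 30 min break → 7 h 24 min
Sun: 5:58 AM–4:44 PM = 10 h 46 min; less 30 min break → 10 h 16 min
Total worked: 45 h 14 min = 2714 min.
Regular 44 h 0 min = 2640 min at £21.00/h; overtime 1 h 14 min = 74 min at £31.50/h.
Pay = (2640 × £21.00 + 74 × £31.50) ÷ 60 = £962.85.

£962.85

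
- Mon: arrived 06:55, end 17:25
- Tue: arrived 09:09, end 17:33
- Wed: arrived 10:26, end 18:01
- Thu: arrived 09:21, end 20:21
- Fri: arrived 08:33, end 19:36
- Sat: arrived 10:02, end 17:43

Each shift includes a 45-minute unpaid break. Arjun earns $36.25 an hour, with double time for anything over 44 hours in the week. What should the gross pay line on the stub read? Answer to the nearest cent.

Mon: 06:55–17:25 = 10 h 30 min; less 45 min break → 9 h 45 min
Tue: 09:09–17:33 = 8 h 24 min; less 45 min break → 7 h 39 min
Wed: 10:26–18:01 = 7 h 35 min; less 45 min break → 6 h 50 min
Thu: 09:21–20:21 = 11 h 0 min; less 45 min break → 10 h 15 min
Fri: 08:33–19:36 = 11 h 3 min; less 45 min break → 10 h 18 min
Sat: 10:02–17:43 = 7 h 41 min; less 45 min break → 6 h 56 min
Total worked: 51 h 43 min = 3103 min.
Regular 44 h 0 min = 2640 min at $36.25/h; overtime 7 h 43 min = 463 min at $72.50/h.
Pay = (2640 × $36.25 + 463 × $72.50) ÷ 60 = $2154.46.

$2154.46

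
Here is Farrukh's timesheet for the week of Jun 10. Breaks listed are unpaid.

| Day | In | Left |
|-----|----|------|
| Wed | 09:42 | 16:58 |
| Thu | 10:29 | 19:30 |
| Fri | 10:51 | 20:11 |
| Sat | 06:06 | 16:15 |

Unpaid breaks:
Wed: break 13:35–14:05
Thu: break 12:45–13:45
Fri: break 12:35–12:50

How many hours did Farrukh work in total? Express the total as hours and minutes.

34 h 1 min

Wed: 09:42–16:58 = 7 h 16 min; less 30 min break → 6 h 46 min
Thu: 10:29–19:30 = 9 h 1 min; less 60 min break → 8 h 1 min
Fri: 10:51–20:11 = 9 h 20 min; less 15 min break → 9 h 5 min
Sat: 06:06–16:15 = 10 h 9 min
Total: 6 h 46 min + 8 h 1 min + 9 h 5 min + 10 h 9 min = 34 h 1 min.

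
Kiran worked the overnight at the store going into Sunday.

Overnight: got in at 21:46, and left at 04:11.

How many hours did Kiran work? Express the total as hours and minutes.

6 h 25 min

Overnight: 21:46 → midnight = 2 h 14 min; midnight → 04:11 = 4 h 11 min; span 6 h 25 min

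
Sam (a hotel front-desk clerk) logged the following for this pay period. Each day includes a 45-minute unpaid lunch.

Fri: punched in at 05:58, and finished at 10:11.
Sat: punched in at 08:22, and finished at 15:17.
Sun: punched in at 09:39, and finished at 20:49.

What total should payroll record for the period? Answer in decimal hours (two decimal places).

Fri: 05:58–10:11 = 4 h 13 min; less 45 min break → 3 h 28 min
Sat: 08:22–15:17 = 6 h 55 min; less 45 min break → 6 h 10 min
Sun: 09:39–20:49 = 11 h 10 min; less 45 min break → 10 h 25 min
Total: 3 h 28 min + 6 h 10 min + 10 h 25 min = 20 h 3 min.

20.05 hours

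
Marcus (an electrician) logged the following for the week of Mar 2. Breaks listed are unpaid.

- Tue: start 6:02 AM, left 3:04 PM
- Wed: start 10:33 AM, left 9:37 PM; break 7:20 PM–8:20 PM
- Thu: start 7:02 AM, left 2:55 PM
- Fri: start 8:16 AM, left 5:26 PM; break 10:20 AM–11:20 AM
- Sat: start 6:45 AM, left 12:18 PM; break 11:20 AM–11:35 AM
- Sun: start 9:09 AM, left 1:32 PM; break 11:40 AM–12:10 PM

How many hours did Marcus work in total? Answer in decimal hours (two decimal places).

Tue: 6:02 AM–3:04 PM = 9 h 2 min
Wed: 10:33 AM–9:37 PM = 11 h 4 min; less 60 min break → 10 h 4 min
Thu: 7:02 AM–2:55 PM = 7 h 53 min
Fri: 8:16 AM–5:26 PM = 9 h 10 min; less 60 min break → 8 h 10 min
Sat: 6:45 AM–12:18 PM = 5 h 33 min; less 15 min break → 5 h 18 min
Sun: 9:09 AM–1:32 PM = 4 h 23 min; less 30 min break → 3 h 53 min
Total: 9 h 2 min + 10 h 4 min + 7 h 53 min + 8 h 10 min + 5 h 18 min + 3 h 53 min = 44 h 20 min.

44.33 hours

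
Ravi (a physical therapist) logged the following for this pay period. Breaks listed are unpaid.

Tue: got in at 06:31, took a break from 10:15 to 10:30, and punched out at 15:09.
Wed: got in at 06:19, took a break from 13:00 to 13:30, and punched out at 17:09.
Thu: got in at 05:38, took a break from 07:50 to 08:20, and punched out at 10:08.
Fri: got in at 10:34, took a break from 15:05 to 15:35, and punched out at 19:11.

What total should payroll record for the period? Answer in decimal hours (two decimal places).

30.83 hours

Tue: 06:31–15:09 = 8 h 38 min; less 15 min break → 8 h 23 min
Wed: 06:19–17:09 = 10 h 50 min; less 30 min break → 10 h 20 min
Thu: 05:38–10:08 = 4 h 30 min; less 30 min break → 4 h 0 min
Fri: 10:34–19:11 = 8 h 37 min; less 30 min break → 8 h 7 min
Total: 8 h 23 min + 10 h 20 min + 4 h 0 min + 8 h 7 min = 30 h 50 min.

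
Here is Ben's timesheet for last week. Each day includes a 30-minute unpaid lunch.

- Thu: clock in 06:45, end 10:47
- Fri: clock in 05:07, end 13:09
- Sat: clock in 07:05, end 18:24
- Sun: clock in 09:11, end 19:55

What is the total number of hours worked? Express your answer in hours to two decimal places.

Thu: 06:45–10:47 = 4 h 2 min; less 30 min break → 3 h 32 min
Fri: 05:07–13:09 = 8 h 2 min; less 30 min break → 7 h 32 min
Sat: 07:05–18:24 = 11 h 19 min; less 30 min break → 10 h 49 min
Sun: 09:11–19:55 = 10 h 44 min; less 30 min break → 10 h 14 min
Total: 3 h 32 min + 7 h 32 min + 10 h 49 min + 10 h 14 min = 32 h 7 min.

32.12 hours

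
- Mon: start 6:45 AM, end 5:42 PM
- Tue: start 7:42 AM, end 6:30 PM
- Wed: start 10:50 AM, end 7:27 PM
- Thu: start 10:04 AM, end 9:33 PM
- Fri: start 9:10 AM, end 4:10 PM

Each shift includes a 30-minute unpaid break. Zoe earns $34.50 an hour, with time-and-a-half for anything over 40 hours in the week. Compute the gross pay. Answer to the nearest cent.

Mon: 6:45 AM–5:42 PM = 10 h 57 min; less 30 min break → 10 h 27 min
Tue: 7:42 AM–6:30 PM = 10 h 48 min; less 30 min break → 10 h 18 min
Wed: 10:50 AM–7:27 PM = 8 h 37 min; less 30 min break → 8 h 7 min
Thu: 10:04 AM–9:33 PM = 11 h 29 min; less 30 min break → 10 h 59 min
Fri: 9:10 AM–4:10 PM = 7 h 0 min; less 30 min break → 6 h 30 min
Total worked: 46 h 21 min = 2781 min.
Regular 40 h 0 min = 2400 min at $34.50/h; overtime 6 h 21 min = 381 min at $51.75/h.
Pay = (2400 × $34.50 + 381 × $51.75) ÷ 60 = $1708.61.

$1708.61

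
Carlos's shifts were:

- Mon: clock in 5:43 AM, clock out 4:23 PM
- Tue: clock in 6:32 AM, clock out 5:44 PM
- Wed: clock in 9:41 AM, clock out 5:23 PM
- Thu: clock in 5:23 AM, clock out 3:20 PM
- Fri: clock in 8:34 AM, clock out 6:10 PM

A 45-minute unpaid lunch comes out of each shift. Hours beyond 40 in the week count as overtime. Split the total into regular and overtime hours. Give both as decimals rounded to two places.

Mon: 5:43 AM–4:23 PM = 10 h 40 min; less 45 min break → 9 h 55 min
Tue: 6:32 AM–5:44 PM = 11 h 12 min; less 45 min break → 10 h 27 min
Wed: 9:41 AM–5:23 PM = 7 h 42 min; less 45 min break → 6 h 57 min
Thu: 5:23 AM–3:20 PM = 9 h 57 min; less 45 min break → 9 h 12 min
Fri: 8:34 AM–6:10 PM = 9 h 36 min; less 45 min break → 8 h 51 min
Total worked: 45 h 22 min = 45.37 h.
Threshold 40 h → overtime 5 h 22 min, regular 40 h 0 min.

Regular 40.00 hours, overtime 5.37 hours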